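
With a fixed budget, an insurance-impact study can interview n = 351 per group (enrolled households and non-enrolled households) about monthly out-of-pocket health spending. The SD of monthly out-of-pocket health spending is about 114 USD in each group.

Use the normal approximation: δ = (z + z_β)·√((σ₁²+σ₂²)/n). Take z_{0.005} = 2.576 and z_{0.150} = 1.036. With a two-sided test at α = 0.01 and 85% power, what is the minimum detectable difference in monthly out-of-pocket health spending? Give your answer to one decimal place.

δ = (z_{α/2} + z_β) · √((σ₁²+σ₂²)/n)
  = (2.576 + 1.036) · √(25992/351)
  = 3.612 · √74.0513
  = 3.612 · 8.6053
  = 31.0824

Minimum detectable difference ≈ 31.1 USD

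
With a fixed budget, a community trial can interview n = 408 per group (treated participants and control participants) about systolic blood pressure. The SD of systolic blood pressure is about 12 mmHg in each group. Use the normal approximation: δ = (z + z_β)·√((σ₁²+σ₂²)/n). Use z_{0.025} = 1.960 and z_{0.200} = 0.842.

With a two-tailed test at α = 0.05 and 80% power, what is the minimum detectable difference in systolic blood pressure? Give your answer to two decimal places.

Minimum detectable difference ≈ 2.35 mmHg

δ = (z_{α/2} + z_β) · √((σ₁²+σ₂²)/n)
  = (1.960 + 0.842) · √(288/408)
  = 2.802 · √0.70588
  = 2.802 · 0.8402
  = 2.3542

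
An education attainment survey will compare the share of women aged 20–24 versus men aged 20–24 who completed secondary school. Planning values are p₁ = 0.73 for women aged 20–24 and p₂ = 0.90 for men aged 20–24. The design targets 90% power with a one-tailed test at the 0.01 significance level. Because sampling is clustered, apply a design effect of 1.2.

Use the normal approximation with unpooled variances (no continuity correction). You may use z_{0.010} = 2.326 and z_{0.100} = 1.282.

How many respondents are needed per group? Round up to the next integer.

n = (z_α + z_β)² · [p₁(1−p₁) + p₂(1−p₂)] / (p₁ − p₂)²
  = (2.326 + 1.282)² · (0.73·0.27 + 0.90·0.10) / (-0.17)²
  = (3.608)² · (0.1971 + 0.0900) / 0.0289
  = 13.0177 · 0.2871 / 0.0289
  = 129.32
Design effect: 1.2 × 129.32 = 155.18.
Round up → n = 156 per group.

n = 156 per group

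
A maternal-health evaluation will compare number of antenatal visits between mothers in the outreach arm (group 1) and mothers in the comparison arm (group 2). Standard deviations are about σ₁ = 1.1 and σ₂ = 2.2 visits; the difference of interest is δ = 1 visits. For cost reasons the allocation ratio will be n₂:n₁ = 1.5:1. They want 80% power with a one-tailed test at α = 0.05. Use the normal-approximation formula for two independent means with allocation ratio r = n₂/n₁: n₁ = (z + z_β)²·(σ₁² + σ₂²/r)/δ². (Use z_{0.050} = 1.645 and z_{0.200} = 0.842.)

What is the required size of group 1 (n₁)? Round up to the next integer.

n₁ = 28

n₁ = (z_α + z_β)² · (σ₁² + σ₂²/r) / δ²
   = (1.645 + 0.842)² · (1.1² + 2.2²/1.5) / 1²
   = 6.1852 · (1.21 + 3.2267) / 1
   = 6.1852 · 4.4367 / 1
   = 27.44
Round up → n₁ = 28; n₂ = r·n₁ = 1.5 × 28 = 42.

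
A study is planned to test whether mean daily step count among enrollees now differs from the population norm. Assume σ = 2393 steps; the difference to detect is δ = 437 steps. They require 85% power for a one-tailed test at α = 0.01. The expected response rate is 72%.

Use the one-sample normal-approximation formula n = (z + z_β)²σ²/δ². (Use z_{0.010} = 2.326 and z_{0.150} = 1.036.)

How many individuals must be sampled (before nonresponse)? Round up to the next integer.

n = 471

n = (z_α + z_β)² · σ² / δ²
  = (2.326 + 1.036)² · 2393² / 437²
  = 11.3030 · 5726449 / 190969
  = 338.94
Adjust for 72% response: 338.94 / 0.72 = 470.74.
Round up → n = 471.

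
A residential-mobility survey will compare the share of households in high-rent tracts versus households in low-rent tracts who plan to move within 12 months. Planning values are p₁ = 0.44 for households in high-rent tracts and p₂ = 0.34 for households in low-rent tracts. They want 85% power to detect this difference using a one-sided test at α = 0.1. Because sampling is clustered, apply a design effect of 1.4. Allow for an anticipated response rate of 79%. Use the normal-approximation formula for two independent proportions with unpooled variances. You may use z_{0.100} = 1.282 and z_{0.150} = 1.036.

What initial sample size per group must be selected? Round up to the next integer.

n = (z_α + z_β)² · [p₁(1−p₁) + p₂(1−p₂)] / (p₁ − p₂)²
  = (1.282 + 1.036)² · (0.44·0.56 + 0.34·0.66) / (0.10)²
  = (2.318)² · (0.2464 + 0.2244) / 0.0100
  = 5.3731 · 0.4708 / 0.0100
  = 252.97
Design effect: 1.4 × 252.97 = 354.15.
Adjust for 79% response: 354.15 / 0.79 = 448.30.
Round up → n = 449 per group.

n = 449 per group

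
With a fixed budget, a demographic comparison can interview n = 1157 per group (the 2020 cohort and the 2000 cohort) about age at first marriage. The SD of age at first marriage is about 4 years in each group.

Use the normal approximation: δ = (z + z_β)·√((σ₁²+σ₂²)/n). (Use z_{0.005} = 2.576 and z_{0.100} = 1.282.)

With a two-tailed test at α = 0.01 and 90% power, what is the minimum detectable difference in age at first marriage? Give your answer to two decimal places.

Minimum detectable difference ≈ 0.64 years

δ = (z_{α/2} + z_β) · √((σ₁²+σ₂²)/n)
  = (2.576 + 1.282) · √(32/1157)
  = 3.858 · √0.02766
  = 3.858 · 0.1663
  = 0.6416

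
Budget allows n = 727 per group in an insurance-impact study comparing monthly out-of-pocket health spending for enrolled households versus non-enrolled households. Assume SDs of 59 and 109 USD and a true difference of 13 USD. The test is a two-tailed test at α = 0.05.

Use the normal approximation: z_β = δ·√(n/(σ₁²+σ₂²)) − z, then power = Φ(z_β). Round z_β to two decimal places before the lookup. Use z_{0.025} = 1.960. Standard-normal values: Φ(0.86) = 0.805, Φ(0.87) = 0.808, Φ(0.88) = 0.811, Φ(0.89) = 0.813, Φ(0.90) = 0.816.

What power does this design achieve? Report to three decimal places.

Power ≈ 0.808

z_β = δ·√(n/(σ₁²+σ₂²)) − z_{α/2}
    = 13 · √(727/15362) − 1.960
    = 13 · 0.21754 − 1.960
    = 2.8280 − 1.960 = 0.8680 → 0.87
Power = Φ(0.87) = 0.808.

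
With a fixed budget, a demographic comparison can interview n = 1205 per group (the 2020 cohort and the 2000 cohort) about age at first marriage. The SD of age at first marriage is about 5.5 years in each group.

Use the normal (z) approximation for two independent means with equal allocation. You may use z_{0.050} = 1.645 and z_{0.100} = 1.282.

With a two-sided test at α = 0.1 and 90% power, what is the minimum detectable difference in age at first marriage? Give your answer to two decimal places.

Minimum detectable difference ≈ 0.66 years

δ = (z_{α/2} + z_β) · √((σ₁²+σ₂²)/n)
  = (1.645 + 1.282) · √(60.5/1205)
  = 2.927 · √0.05021
  = 2.927 · 0.2241
  = 0.6559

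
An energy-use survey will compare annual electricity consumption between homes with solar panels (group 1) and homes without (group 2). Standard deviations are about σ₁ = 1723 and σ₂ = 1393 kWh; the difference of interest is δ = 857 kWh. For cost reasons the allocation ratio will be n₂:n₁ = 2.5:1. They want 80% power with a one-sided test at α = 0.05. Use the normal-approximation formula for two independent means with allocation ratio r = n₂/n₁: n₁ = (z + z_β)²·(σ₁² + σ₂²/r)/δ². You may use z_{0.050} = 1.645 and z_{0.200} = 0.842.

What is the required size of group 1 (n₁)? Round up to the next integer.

n₁ = (z_α + z_β)² · (σ₁² + σ₂²/r) / δ²
   = (1.645 + 0.842)² · (1723² + 1393²/2.5) / 857²
   = 6.1852 · (2968729 + 776179.6) / 734449
   = 6.1852 · 3744908.6 / 734449
   = 31.54
Round up → n₁ = 32; n₂ = r·n₁ = 2.5 × 32 = 80.

n₁ = 32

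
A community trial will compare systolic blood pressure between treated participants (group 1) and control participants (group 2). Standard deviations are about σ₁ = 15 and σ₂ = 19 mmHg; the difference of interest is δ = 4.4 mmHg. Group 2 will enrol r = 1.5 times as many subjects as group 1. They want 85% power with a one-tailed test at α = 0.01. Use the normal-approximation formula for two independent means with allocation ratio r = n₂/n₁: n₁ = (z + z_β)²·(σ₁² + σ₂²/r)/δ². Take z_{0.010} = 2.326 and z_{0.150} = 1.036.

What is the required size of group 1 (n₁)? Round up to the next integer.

n₁ = 272

n₁ = (z_α + z_β)² · (σ₁² + σ₂²/r) / δ²
   = (2.326 + 1.036)² · (15² + 19²/1.5) / 4.4²
   = 11.3030 · (225 + 240.6667) / 19.36
   = 11.3030 · 465.6667 / 19.36
   = 271.87
Round up → n₁ = 272; n₂ = r·n₁ = 1.5 × 272 = 408.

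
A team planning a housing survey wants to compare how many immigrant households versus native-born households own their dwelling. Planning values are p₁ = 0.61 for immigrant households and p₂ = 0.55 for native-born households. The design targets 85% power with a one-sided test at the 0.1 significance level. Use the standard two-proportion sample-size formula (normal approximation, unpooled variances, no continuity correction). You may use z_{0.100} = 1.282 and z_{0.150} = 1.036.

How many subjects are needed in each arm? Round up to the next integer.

n = (z_α + z_β)² · [p₁(1−p₁) + p₂(1−p₂)] / (p₁ − p₂)²
  = (1.282 + 1.036)² · (0.61·0.39 + 0.55·0.45) / (0.06)²
  = (2.318)² · (0.2379 + 0.2475) / 0.0036
  = 5.3731 · 0.4854 / 0.0036
  = 724.48
Round up → n = 725 per group.

n = 725 per group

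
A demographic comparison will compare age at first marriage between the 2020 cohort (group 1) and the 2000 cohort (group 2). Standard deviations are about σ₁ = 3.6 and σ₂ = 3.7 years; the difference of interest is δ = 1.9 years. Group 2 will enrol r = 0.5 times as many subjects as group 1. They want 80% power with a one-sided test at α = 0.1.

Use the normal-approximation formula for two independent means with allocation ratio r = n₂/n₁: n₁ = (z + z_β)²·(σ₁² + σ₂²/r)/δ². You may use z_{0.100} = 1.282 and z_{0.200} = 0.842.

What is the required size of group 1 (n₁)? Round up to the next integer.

n₁ = (z_α + z_β)² · (σ₁² + σ₂²/r) / δ²
   = (1.282 + 0.842)² · (3.6² + 3.7²/0.5) / 1.9²
   = 4.5114 · (12.96 + 27.38) / 3.61
   = 4.5114 · 40.34 / 3.61
   = 50.41
Round up → n₁ = 51; n₂ = r·n₁ = 0.5 × 51 = 26.

n₁ = 51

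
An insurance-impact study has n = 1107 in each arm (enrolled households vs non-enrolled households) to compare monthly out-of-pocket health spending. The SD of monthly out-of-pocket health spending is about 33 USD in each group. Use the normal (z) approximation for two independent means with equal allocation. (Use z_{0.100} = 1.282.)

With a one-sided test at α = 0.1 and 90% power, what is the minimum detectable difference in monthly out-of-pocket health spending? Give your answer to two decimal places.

Minimum detectable difference ≈ 3.60 USD

δ = (z_α + z_β) · √((σ₁²+σ₂²)/n)
  = (1.282 + 1.282) · √(2178/1107)
  = 2.564 · √1.9675
  = 2.564 · 1.4027
  = 3.5964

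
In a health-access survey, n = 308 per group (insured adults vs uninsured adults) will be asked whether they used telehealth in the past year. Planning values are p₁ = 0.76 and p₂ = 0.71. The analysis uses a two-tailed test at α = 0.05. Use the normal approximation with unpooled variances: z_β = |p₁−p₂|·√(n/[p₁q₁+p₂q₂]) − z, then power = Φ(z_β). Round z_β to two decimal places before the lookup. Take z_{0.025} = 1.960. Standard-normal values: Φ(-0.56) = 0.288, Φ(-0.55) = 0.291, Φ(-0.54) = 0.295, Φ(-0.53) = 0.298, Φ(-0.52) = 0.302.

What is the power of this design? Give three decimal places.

z_β = |p₁−p₂|·√(n/[p₁q₁+p₂q₂]) − z_{α/2}
    = 0.05 · √(308/0.3883) − 1.960
    = 0.05 · 28.1638 − 1.960
    = 1.4082 − 1.960 = -0.5518 → -0.55
Power = Φ(-0.55) = 0.291.

Power ≈ 0.291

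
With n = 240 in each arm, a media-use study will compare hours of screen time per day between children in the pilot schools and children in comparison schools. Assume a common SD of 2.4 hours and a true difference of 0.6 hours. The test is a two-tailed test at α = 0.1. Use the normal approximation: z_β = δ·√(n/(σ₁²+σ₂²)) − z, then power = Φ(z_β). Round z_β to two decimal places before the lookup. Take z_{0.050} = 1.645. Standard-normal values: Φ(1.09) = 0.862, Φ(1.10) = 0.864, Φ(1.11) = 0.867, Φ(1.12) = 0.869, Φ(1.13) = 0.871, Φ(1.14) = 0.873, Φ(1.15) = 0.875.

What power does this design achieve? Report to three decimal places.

z_β = δ·√(n/(σ₁²+σ₂²)) − z_{α/2}
    = 0.6 · √(240/11.52) − 1.645
    = 0.6 · 4.56435 − 1.645
    = 2.7386 − 1.645 = 1.0936 → 1.09
Power = Φ(1.09) = 0.862.

Power ≈ 0.862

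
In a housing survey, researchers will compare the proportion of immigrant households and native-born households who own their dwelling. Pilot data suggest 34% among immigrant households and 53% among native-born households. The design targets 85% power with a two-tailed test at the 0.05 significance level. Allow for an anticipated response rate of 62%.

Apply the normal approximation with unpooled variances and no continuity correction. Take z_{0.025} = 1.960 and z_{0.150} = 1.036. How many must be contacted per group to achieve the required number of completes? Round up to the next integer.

n = (z_{α/2} + z_β)² · [p₁(1−p₁) + p₂(1−p₂)] / (p₁ − p₂)²
  = (1.960 + 1.036)² · (0.34·0.66 + 0.53·0.47) / (-0.19)²
  = (2.996)² · (0.2244 + 0.2491) / 0.0361
  = 8.9760 · 0.4735 / 0.0361
  = 117.73
Adjust for 62% response: 117.73 / 0.62 = 189.89.
Round up → n = 190 per group.

n = 190 per group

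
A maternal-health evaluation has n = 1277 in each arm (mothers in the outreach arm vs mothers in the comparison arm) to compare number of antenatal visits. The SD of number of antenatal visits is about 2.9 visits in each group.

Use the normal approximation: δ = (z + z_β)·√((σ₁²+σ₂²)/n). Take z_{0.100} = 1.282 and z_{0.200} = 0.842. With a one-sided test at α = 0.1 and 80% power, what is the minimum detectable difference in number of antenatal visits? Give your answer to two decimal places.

Minimum detectable difference ≈ 0.24 visits

δ = (z_α + z_β) · √((σ₁²+σ₂²)/n)
  = (1.282 + 0.842) · √(16.82/1277)
  = 2.124 · √0.01317
  = 2.124 · 0.1148
  = 0.2438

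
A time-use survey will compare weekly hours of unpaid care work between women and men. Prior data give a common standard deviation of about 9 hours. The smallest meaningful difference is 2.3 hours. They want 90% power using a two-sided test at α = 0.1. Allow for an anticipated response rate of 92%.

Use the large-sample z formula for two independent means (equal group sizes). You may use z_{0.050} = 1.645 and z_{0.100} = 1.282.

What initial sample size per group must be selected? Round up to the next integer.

n = (z_{α/2} + z_β)² · (σ₁² + σ₂²) / δ²
  = (1.645 + 1.282)² · (2·9² = 162) / 2.3²
  = 8.5673 · 162 / 5.29
  = 262.36
Adjust for 92% response: 262.36 / 0.92 = 285.18.
Round up → n = 286 per group.

n = 286 per group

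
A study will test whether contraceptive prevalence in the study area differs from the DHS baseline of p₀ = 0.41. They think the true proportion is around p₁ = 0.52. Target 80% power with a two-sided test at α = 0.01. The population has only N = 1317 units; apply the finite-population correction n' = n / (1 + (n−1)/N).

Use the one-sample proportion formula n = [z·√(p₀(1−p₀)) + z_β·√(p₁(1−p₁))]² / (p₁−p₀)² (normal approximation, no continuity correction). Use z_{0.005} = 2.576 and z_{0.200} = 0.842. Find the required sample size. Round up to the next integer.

n = 200

n = [z_{α/2}·√(p₀q₀) + z_β·√(p₁q₁)]² / (p₁ − p₀)²
  = [2.576·√(0.41·0.59) + 0.842·√(0.52·0.48)]² / (0.11)²
  = [2.576·0.4918 + 0.842·0.4996]² / 0.0121
  = [1.6876]² / 0.0121
  = 235.38
Finite-population correction (N = 1317): 235.38 / (1 + (235.38 − 1)/1317) = 199.82.
Round up → n = 200.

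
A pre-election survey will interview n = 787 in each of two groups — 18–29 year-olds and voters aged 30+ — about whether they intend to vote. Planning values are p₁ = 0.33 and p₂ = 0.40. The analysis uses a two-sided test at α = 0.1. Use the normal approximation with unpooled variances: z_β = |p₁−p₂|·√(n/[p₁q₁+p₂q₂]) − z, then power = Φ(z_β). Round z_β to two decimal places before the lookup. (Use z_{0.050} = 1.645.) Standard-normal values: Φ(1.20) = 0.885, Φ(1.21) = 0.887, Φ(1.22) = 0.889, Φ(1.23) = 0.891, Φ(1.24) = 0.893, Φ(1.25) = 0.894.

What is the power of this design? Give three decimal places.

z_β = |p₁−p₂|·√(n/[p₁q₁+p₂q₂]) − z_{α/2}
    = 0.07 · √(787/0.4611) − 1.645
    = 0.07 · 41.3133 − 1.645
    = 2.8919 − 1.645 = 1.2469 → 1.25
Power = Φ(1.25) = 0.894.

Power ≈ 0.894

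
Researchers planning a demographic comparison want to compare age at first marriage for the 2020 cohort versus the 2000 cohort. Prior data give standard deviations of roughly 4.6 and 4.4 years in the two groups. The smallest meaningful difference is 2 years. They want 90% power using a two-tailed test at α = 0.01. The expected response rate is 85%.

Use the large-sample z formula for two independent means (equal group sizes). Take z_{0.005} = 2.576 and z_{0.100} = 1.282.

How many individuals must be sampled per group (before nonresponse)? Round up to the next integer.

n = 178 per group

n = (z_{α/2} + z_β)² · (σ₁² + σ₂²) / δ²
  = (2.576 + 1.282)² · (4.6² + 4.4² = 40.52) / 2²
  = 14.8842 · 40.52 / 4
  = 150.78
Adjust for 85% response: 150.78 / 0.85 = 177.38.
Round up → n = 178 per group.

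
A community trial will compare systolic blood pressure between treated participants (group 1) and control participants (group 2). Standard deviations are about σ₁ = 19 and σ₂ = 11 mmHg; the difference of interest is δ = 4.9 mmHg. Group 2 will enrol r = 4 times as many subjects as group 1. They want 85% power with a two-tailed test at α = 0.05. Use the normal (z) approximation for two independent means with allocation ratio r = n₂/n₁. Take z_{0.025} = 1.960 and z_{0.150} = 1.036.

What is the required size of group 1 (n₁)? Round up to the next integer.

n₁ = 147

n₁ = (z_{α/2} + z_β)² · (σ₁² + σ₂²/r) / δ²
   = (1.960 + 1.036)² · (19² + 11²/4) / 4.9²
   = 8.9760 · (361 + 30.25) / 24.01
   = 8.9760 · 391.25 / 24.01
   = 146.27
Round up → n₁ = 147; n₂ = r·n₁ = 4 × 147 = 588.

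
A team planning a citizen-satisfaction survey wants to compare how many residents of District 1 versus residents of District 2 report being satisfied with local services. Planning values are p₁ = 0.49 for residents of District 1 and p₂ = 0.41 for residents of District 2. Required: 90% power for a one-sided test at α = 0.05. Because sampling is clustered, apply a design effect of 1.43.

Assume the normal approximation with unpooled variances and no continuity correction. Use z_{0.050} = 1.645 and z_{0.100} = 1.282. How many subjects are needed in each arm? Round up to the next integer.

n = (z_α + z_β)² · [p₁(1−p₁) + p₂(1−p₂)] / (p₁ − p₂)²
  = (1.645 + 1.282)² · (0.49·0.51 + 0.41·0.59) / (0.08)²
  = (2.927)² · (0.2499 + 0.2419) / 0.0064
  = 8.5673 · 0.4918 / 0.0064
  = 658.35
Design effect: 1.43 × 658.35 = 941.43.
Round up → n = 942 per group.

n = 942 per group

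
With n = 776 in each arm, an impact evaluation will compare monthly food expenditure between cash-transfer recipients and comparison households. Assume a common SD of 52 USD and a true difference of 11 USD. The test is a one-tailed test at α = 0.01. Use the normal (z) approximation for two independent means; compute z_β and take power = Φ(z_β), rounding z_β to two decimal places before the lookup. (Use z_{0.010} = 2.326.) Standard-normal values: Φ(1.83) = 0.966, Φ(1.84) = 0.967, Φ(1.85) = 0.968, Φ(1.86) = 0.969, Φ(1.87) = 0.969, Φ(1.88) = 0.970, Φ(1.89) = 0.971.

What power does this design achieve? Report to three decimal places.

Power ≈ 0.967

z_β = δ·√(n/(σ₁²+σ₂²)) − z_α
    = 11 · √(776/5408) − 2.326
    = 11 · 0.37880 − 2.326
    = 4.1668 − 2.326 = 1.8408 → 1.84
Power = Φ(1.84) = 0.967.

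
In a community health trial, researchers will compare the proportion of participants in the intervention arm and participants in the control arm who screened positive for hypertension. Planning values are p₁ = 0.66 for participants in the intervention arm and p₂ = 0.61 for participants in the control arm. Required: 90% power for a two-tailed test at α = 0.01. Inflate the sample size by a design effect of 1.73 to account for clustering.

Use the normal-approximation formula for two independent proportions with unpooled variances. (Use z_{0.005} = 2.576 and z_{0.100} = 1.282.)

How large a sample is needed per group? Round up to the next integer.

n = (z_{α/2} + z_β)² · [p₁(1−p₁) + p₂(1−p₂)] / (p₁ − p₂)²
  = (2.576 + 1.282)² · (0.66·0.34 + 0.61·0.39) / (0.05)²
  = (3.858)² · (0.2244 + 0.2379) / 0.0025
  = 14.8842 · 0.4623 / 0.0025
  = 2752.38
Design effect: 1.73 × 2752.38 = 4761.62.
Round up → n = 4762 per group.

n = 4762 per group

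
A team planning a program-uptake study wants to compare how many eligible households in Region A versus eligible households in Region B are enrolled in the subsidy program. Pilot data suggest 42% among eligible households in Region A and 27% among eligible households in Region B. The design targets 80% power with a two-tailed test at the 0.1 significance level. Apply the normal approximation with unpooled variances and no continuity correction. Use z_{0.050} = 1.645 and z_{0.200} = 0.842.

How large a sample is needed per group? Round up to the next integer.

n = (z_{α/2} + z_β)² · [p₁(1−p₁) + p₂(1−p₂)] / (p₁ − p₂)²
  = (1.645 + 0.842)² · (0.42·0.58 + 0.27·0.73) / (0.15)²
  = (2.487)² · (0.2436 + 0.1971) / 0.0225
  = 6.1852 · 0.4407 / 0.0225
  = 121.15
Round up → n = 122 per group.

n = 122 per group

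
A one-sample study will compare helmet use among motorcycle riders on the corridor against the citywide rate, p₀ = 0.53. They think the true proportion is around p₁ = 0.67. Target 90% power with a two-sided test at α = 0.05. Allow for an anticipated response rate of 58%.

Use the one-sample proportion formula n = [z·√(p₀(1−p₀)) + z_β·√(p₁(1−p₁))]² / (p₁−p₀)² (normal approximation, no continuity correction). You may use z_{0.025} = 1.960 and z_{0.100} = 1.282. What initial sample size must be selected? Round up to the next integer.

n = [z_{α/2}·√(p₀q₀) + z_β·√(p₁q₁)]² / (p₁ − p₀)²
  = [1.960·√(0.53·0.47) + 1.282·√(0.67·0.33)]² / (0.14)²
  = [1.960·0.4991 + 1.282·0.4702]² / 0.0196
  = [1.5810]² / 0.0196
  = 127.54
Adjust for 58% response: 127.54 / 0.58 = 219.89.
Round up → n = 220.

n = 220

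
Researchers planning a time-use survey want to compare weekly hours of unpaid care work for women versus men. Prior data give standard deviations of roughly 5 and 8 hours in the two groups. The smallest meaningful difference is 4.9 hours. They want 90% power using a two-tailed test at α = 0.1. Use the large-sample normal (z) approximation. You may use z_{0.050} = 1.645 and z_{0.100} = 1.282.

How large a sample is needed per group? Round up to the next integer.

n = (z_{α/2} + z_β)² · (σ₁² + σ₂²) / δ²
  = (1.645 + 1.282)² · (5² + 8² = 89) / 4.9²
  = 8.5673 · 89 / 24.01
  = 31.76
Round up → n = 32 per group.

n = 32 per group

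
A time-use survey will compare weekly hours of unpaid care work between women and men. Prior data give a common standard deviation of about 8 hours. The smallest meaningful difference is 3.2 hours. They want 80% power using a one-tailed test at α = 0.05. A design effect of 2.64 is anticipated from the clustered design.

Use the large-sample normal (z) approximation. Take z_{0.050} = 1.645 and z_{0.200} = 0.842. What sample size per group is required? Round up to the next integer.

n = (z_α + z_β)² · (σ₁² + σ₂²) / δ²
  = (1.645 + 0.842)² · (2·8² = 128) / 3.2²
  = 6.1852 · 128 / 10.24
  = 77.31
Design effect: 2.64 × 77.31 = 204.11.
Round up → n = 205 per group.

n = 205 per group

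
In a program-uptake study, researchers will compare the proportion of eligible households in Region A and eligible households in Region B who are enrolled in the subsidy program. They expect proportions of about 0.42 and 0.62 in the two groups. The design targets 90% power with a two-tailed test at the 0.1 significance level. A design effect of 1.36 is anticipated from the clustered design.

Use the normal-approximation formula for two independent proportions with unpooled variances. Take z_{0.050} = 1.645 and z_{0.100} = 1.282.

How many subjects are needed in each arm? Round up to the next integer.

n = 140 per group

n = (z_{α/2} + z_β)² · [p₁(1−p₁) + p₂(1−p₂)] / (p₁ − p₂)²
  = (1.645 + 1.282)² · (0.42·0.58 + 0.62·0.38) / (-0.20)²
  = (2.927)² · (0.2436 + 0.2356) / 0.0400
  = 8.5673 · 0.4792 / 0.0400
  = 102.64
Design effect: 1.36 × 102.64 = 139.59.
Round up → n = 140 per group.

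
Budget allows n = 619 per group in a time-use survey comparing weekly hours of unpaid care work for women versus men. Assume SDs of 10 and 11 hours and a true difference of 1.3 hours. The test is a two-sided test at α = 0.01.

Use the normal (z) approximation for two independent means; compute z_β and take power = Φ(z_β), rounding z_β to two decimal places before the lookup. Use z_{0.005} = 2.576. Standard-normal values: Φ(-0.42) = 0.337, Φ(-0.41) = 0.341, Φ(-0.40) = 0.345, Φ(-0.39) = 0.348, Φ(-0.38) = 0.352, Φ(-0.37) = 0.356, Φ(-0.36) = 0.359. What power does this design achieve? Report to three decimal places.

Power ≈ 0.345

z_β = δ·√(n/(σ₁²+σ₂²)) − z_{α/2}
    = 1.3 · √(619/221) − 2.576
    = 1.3 · 1.67359 − 2.576
    = 2.1757 − 2.576 = -0.4003 → -0.40
Power = Φ(-0.40) = 0.345.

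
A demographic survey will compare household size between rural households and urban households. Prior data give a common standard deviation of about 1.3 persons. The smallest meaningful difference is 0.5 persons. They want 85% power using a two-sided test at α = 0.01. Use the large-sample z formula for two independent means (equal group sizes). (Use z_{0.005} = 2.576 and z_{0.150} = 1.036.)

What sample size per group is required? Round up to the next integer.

n = 177 per group

n = (z_{α/2} + z_β)² · (σ₁² + σ₂²) / δ²
  = (2.576 + 1.036)² · (2·1.3² = 3.38) / 0.5²
  = 13.0465 · 3.38 / 0.25
  = 176.39
Round up → n = 177 per group.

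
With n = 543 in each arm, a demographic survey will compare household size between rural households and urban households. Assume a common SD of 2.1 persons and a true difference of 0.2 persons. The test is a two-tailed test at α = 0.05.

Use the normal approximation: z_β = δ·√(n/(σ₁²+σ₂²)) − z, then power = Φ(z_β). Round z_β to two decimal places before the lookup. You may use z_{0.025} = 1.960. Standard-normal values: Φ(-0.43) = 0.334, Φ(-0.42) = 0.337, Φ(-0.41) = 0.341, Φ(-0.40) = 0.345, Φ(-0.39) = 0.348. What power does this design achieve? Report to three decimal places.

z_β = δ·√(n/(σ₁²+σ₂²)) − z_{α/2}
    = 0.2 · √(543/8.82) − 1.960
    = 0.2 · 7.84631 − 1.960
    = 1.5693 − 1.960 = -0.3907 → -0.39
Power = Φ(-0.39) = 0.348.

Power ≈ 0.348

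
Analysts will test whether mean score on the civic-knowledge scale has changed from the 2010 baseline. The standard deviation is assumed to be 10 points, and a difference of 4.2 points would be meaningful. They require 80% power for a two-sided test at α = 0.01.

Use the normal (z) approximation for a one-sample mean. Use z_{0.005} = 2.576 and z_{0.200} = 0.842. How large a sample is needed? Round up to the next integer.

n = (z_{α/2} + z_β)² · σ² / δ²
  = (2.576 + 0.842)² · 10² / 4.2²
  = 11.6827 · 100 / 17.64
  = 66.23
Round up → n = 67.

n = 67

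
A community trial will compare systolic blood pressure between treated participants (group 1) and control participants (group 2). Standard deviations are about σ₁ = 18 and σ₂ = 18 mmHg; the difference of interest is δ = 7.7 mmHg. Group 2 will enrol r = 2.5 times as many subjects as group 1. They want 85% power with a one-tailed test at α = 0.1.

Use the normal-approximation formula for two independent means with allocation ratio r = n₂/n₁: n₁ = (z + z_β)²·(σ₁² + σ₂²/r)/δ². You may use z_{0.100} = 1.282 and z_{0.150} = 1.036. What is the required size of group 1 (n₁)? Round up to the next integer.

n₁ = 42

n₁ = (z_α + z_β)² · (σ₁² + σ₂²/r) / δ²
   = (1.282 + 1.036)² · (18² + 18²/2.5) / 7.7²
   = 5.3731 · (324 + 129.6) / 59.29
   = 5.3731 · 453.6 / 59.29
   = 41.11
Round up → n₁ = 42; n₂ = r·n₁ = 2.5 × 42 = 105.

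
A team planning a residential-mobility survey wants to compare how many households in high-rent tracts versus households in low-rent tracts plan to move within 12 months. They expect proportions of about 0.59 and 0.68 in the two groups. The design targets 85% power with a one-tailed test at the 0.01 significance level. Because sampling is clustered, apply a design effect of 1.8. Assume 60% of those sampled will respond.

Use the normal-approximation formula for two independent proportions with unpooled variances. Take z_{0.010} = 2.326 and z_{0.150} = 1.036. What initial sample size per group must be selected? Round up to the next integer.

n = (z_α + z_β)² · [p₁(1−p₁) + p₂(1−p₂)] / (p₁ − p₂)²
  = (2.326 + 1.036)² · (0.59·0.41 + 0.68·0.32) / (-0.09)²
  = (3.362)² · (0.2419 + 0.2176) / 0.0081
  = 11.3030 · 0.4595 / 0.0081
  = 641.20
Design effect: 1.8 × 641.20 = 1154.17.
Adjust for 60% response: 1154.17 / 0.60 = 1923.61.
Round up → n = 1924 per group.

n = 1924 per group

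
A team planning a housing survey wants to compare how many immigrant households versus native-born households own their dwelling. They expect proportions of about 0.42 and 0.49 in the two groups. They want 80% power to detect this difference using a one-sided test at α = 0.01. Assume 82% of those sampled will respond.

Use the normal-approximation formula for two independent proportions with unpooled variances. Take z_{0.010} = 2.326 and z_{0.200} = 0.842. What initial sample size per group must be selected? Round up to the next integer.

n = (z_α + z_β)² · [p₁(1−p₁) + p₂(1−p₂)] / (p₁ − p₂)²
  = (2.326 + 0.842)² · (0.42·0.58 + 0.49·0.51) / (-0.07)²
  = (3.168)² · (0.2436 + 0.2499) / 0.0049
  = 10.0362 · 0.4935 / 0.0049
  = 1010.79
Adjust for 82% response: 1010.79 / 0.82 = 1232.67.
Round up → n = 1233 per group.

n = 1233 per group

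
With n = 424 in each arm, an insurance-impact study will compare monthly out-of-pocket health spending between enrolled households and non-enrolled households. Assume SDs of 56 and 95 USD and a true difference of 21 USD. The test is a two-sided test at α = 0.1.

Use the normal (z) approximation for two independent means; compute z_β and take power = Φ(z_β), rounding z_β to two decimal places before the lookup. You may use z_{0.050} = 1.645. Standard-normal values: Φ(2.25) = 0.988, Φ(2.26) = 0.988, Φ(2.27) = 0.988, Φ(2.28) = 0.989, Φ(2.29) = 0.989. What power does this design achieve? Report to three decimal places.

z_β = δ·√(n/(σ₁²+σ₂²)) − z_{α/2}
    = 21 · √(424/12161) − 1.645
    = 21 · 0.18672 − 1.645
    = 3.9212 − 1.645 = 2.2762 → 2.28
Power = Φ(2.28) = 0.989.

Power ≈ 0.989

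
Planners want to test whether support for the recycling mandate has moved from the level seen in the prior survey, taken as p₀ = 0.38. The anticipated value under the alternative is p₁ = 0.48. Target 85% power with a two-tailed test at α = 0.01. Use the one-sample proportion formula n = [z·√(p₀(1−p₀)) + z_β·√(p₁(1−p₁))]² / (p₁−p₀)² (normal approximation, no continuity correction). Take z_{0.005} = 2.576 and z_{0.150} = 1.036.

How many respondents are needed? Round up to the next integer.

n = 313

n = [z_{α/2}·√(p₀q₀) + z_β·√(p₁q₁)]² / (p₁ − p₀)²
  = [2.576·√(0.38·0.62) + 1.036·√(0.48·0.52)]² / (0.10)²
  = [2.576·0.4854 + 1.036·0.4996]² / 0.0100
  = [1.7679]² / 0.0100
  = 312.56
Round up → n = 313.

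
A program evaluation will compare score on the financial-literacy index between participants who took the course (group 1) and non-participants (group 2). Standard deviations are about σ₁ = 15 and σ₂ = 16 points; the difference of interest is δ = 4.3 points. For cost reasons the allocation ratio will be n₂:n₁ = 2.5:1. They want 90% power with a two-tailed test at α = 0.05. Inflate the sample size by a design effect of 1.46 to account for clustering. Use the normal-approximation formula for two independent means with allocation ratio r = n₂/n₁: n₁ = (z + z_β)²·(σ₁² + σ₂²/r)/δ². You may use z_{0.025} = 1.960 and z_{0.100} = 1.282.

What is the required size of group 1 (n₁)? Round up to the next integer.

n₁ = (z_{α/2} + z_β)² · (σ₁² + σ₂²/r) / δ²
   = (1.960 + 1.282)² · (15² + 16²/2.5) / 4.3²
   = 10.5106 · (225 + 102.4) / 18.49
   = 10.5106 · 327.4 / 18.49
   = 186.11
Design effect: 1.46 × 186.11 = 271.72.
Round up → n₁ = 272; n₂ = r·n₁ = 2.5 × 272 = 680.

n₁ = 272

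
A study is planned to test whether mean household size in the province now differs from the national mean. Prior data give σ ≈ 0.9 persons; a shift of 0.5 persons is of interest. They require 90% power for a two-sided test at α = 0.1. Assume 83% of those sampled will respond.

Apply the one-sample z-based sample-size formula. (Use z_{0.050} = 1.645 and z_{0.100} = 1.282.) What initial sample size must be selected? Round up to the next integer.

n = (z_{α/2} + z_β)² · σ² / δ²
  = (1.645 + 1.282)² · 0.9² / 0.5²
  = 8.5673 · 0.81 / 0.25
  = 27.76
Adjust for 83% response: 27.76 / 0.83 = 33.44.
Round up → n = 34.

n = 34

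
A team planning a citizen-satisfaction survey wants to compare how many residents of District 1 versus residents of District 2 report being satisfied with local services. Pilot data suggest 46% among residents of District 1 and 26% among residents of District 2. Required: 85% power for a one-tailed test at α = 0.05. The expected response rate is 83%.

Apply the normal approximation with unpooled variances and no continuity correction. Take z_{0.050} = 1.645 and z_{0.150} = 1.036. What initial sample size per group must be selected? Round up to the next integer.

n = (z_α + z_β)² · [p₁(1−p₁) + p₂(1−p₂)] / (p₁ − p₂)²
  = (1.645 + 1.036)² · (0.46·0.54 + 0.26·0.74) / (0.20)²
  = (2.681)² · (0.2484 + 0.1924) / 0.0400
  = 7.1878 · 0.4408 / 0.0400
  = 79.21
Adjust for 83% response: 79.21 / 0.83 = 95.43.
Round up → n = 96 per group.

n = 96 per group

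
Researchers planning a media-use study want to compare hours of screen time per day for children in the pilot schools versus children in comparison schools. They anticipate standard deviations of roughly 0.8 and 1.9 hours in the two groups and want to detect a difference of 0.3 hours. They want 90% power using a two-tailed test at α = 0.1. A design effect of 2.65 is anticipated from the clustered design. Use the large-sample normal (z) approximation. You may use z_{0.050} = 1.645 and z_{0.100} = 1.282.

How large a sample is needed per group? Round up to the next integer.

n = 1073 per group

n = (z_{α/2} + z_β)² · (σ₁² + σ₂²) / δ²
  = (1.645 + 1.282)² · (0.8² + 1.9² = 4.25) / 0.3²
  = 8.5673 · 4.25 / 0.09
  = 404.57
Design effect: 2.65 × 404.57 = 1072.11.
Round up → n = 1073 per group.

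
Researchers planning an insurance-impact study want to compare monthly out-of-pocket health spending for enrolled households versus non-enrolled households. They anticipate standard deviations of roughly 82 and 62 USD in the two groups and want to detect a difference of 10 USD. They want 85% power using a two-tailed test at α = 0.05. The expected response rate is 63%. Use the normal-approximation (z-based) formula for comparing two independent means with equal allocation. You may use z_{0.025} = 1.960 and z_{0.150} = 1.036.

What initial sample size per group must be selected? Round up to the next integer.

n = (z_{α/2} + z_β)² · (σ₁² + σ₂²) / δ²
  = (1.960 + 1.036)² · (82² + 62² = 10568) / 10²
  = 8.9760 · 10568 / 100
  = 948.59
Adjust for 63% response: 948.59 / 0.63 = 1505.69.
Round up → n = 1506 per group.

n = 1506 per group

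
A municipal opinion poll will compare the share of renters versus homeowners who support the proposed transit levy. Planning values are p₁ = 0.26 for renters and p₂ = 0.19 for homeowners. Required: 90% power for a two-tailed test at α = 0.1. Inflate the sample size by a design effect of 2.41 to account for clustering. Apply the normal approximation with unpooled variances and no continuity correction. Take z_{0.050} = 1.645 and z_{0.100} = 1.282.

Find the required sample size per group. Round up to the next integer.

n = (z_{α/2} + z_β)² · [p₁(1−p₁) + p₂(1−p₂)] / (p₁ − p₂)²
  = (1.645 + 1.282)² · (0.26·0.74 + 0.19·0.81) / (0.07)²
  = (2.927)² · (0.1924 + 0.1539) / 0.0049
  = 8.5673 · 0.3463 / 0.0049
  = 605.48
Design effect: 2.41 × 605.48 = 1459.21.
Round up → n = 1460 per group.

n = 1460 per group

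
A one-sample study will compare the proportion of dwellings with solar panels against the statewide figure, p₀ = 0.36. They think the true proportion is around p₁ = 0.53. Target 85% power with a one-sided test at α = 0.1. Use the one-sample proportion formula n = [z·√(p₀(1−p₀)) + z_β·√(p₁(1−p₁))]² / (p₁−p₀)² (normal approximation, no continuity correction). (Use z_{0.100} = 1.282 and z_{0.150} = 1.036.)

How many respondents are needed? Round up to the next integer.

n = 45

n = [z_α·√(p₀q₀) + z_β·√(p₁q₁)]² / (p₁ − p₀)²
  = [1.282·√(0.36·0.64) + 1.036·√(0.53·0.47)]² / (0.17)²
  = [1.282·0.4800 + 1.036·0.4991]² / 0.0289
  = [1.1324]² / 0.0289
  = 44.37
Round up → n = 45.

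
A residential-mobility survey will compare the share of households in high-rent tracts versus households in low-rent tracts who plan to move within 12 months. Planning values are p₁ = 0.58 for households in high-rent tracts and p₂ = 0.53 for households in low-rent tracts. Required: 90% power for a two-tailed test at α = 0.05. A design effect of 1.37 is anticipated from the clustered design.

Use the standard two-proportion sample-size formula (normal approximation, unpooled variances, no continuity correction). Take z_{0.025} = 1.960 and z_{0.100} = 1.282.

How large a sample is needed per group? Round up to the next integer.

n = (z_{α/2} + z_β)² · [p₁(1−p₁) + p₂(1−p₂)] / (p₁ − p₂)²
  = (1.960 + 1.282)² · (0.58·0.42 + 0.53·0.47) / (0.05)²
  = (3.242)² · (0.2436 + 0.2491) / 0.0025
  = 10.5106 · 0.4927 / 0.0025
  = 2071.42
Design effect: 1.37 × 2071.42 = 2837.85.
Round up → n = 2838 per group.

n = 2838 per group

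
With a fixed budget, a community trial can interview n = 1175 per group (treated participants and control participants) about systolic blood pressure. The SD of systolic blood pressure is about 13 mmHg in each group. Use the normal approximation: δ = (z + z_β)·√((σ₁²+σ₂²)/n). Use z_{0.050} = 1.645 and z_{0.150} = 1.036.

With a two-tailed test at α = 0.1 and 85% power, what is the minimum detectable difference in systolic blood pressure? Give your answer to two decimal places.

δ = (z_{α/2} + z_β) · √((σ₁²+σ₂²)/n)
  = (1.645 + 1.036) · √(338/1175)
  = 2.681 · √0.28766
  = 2.681 · 0.5363
  = 1.4379

Minimum detectable difference ≈ 1.44 mmHg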